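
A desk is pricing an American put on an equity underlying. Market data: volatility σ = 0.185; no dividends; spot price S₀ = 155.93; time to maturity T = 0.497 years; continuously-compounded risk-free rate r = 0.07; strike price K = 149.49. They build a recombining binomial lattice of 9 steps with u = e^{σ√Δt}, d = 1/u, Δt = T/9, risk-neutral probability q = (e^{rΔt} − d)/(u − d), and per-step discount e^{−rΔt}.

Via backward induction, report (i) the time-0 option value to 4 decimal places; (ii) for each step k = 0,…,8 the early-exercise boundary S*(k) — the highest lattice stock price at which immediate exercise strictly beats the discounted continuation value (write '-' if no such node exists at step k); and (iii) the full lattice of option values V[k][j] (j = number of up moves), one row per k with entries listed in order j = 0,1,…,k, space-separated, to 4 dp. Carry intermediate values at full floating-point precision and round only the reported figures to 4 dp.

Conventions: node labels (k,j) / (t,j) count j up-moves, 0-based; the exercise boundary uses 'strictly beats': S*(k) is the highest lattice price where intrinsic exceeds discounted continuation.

price = 3.5412
boundary = - - - - 131.0412 136.8637 131.0412 136.8637 142.9449
tree:
3.5412
5.6199 1.7503
8.6598 3.0044 0.6672
12.8926 5.0238 1.2616 0.1527
18.4488 8.1310 2.3450 0.3240 0.0042
24.0236 12.6263 4.2618 0.6871 0.0090 0.0000
29.3613 18.4488 7.5071 1.4568 0.0194 0.0000 0.0000
34.4719 24.0236 12.6263 3.0883 0.0418 0.0000 0.0000 0.0000
39.3650 29.3613 18.4488 6.5451 0.0900 0.0000 0.0000 0.0000 0.0000
44.0500 34.4719 24.0236 12.6263 0.1936 0.0000 0.0000 0.0000 0.0000 0.0000

Δt=0.05522, u=1.04443, d=0.95746, q=0.53366, disc=e^(-rΔt)=0.99614
k=9 terminal: V=max(K-S,0) → 44.0500 34.4719 24.0236 12.6263 0.1936 0.0000 0.0000 0.0000 0.0000 0.0000
k=8: j=0 S=110.1250 intr=39.3650 cont=38.7883 V=39.3650[EX]; j=1 S=120.1287 intr=29.3613 cont=28.7845 V=29.3613[EX]; j=2 S=131.0412 intr=18.4488 cont=17.8721 V=18.4488[EX]; j=3 S=142.9449 intr=6.5451 cont=5.9683 V=6.5451[EX]; j=4 S=155.9300 intr=0.0000 cont=0.0900 V=0.0900[hold]; j=5 S=170.0946 intr=0.0000 cont=0.0000 V=0.0000[hold]; j=6 S=185.5460 intr=0.0000 cont=0.0000 V=0.0000[hold]; j=7 S=202.4009 intr=0.0000 cont=0.0000 V=0.0000[hold]; j=8 S=220.7870 intr=0.0000 cont=0.0000 V=0.0000[hold]  S*(8)=142.9449
k=7: j=0 S=115.0181 intr=34.4719 cont=33.8951 V=34.4719[EX]; j=1 S=125.4664 intr=24.0236 cont=23.4469 V=24.0236[EX]; j=2 S=136.8637 intr=12.6263 cont=12.0496 V=12.6263[EX]; j=3 S=149.2964 intr=0.1936 cont=3.0883 V=3.0883[hold]; j=4 S=162.8584 intr=0.0000 cont=0.0418 V=0.0418[hold]; j=5 S=177.6524 intr=0.0000 cont=0.0000 V=0.0000[hold]; j=6 S=193.7903 intr=0.0000 cont=0.0000 V=0.0000[hold]; j=7 S=211.3942 intr=0.0000 cont=0.0000 V=0.0000[hold]  S*(7)=136.8637
k=6: j=0 S=120.1287 intr=29.3613 cont=28.7845 V=29.3613[EX]; j=1 S=131.0412 intr=18.4488 cont=17.8721 V=18.4488[EX]; j=2 S=142.9449 intr=6.5451 cont=7.5071 V=7.5071[hold]; j=3 S=155.9300 intr=0.0000 cont=1.4568 V=1.4568[hold]; j=4 S=170.0946 intr=0.0000 cont=0.0194 V=0.0194[hold]; j=5 S=185.5460 intr=0.0000 cont=0.0000 V=0.0000[hold]; j=6 S=202.4009 intr=0.0000 cont=0.0000 V=0.0000[hold]  S*(6)=131.0412
k=5: j=0 S=125.4664 intr=24.0236 cont=23.4469 V=24.0236[EX]; j=1 S=136.8637 intr=12.6263 cont=12.5610 V=12.6263[EX]; j=2 S=149.2964 intr=0.1936 cont=4.2618 V=4.2618[hold]; j=3 S=162.8584 intr=0.0000 cont=0.6871 V=0.6871[hold]; j=4 S=177.6524 intr=0.0000 cont=0.0090 V=0.0090[hold]; j=5 S=193.7903 intr=0.0000 cont=0.0000 V=0.0000[hold]  S*(5)=136.8637
k=4: j=0 S=131.0412 intr=18.4488 cont=17.8721 V=18.4488[EX]; j=1 S=142.9449 intr=6.5451 cont=8.1310 V=8.1310[hold]; j=2 S=155.9300 intr=0.0000 cont=2.3450 V=2.3450[hold]; j=3 S=170.0946 intr=0.0000 cont=0.3240 V=0.3240[hold]; j=4 S=185.5460 intr=0.0000 cont=0.0042 V=0.0042[hold]  S*(4)=131.0412
k=3: j=0 S=136.8637 intr=12.6263 cont=12.8926 V=12.8926[hold]; j=1 S=149.2964 intr=0.1936 cont=5.0238 V=5.0238[hold]; j=2 S=162.8584 intr=0.0000 cont=1.2616 V=1.2616[hold]; j=3 S=177.6524 intr=0.0000 cont=0.1527 V=0.1527[hold]  S*(3)=-
k=2: j=0 S=142.9449 intr=6.5451 cont=8.6598 V=8.6598[hold]; j=1 S=155.9300 intr=0.0000 cont=3.0044 V=3.0044[hold]; j=2 S=170.0946 intr=0.0000 cont=0.6672 V=0.6672[hold]  S*(2)=-
k=1: j=0 S=149.2964 intr=0.1936 cont=5.6199 V=5.6199[hold]; j=1 S=162.8584 intr=0.0000 cont=1.7503 V=1.7503[hold]  S*(1)=-
k=0: j=0 S=155.9300 intr=0.0000 cont=3.5412 V=3.5412[hold]  S*(0)=-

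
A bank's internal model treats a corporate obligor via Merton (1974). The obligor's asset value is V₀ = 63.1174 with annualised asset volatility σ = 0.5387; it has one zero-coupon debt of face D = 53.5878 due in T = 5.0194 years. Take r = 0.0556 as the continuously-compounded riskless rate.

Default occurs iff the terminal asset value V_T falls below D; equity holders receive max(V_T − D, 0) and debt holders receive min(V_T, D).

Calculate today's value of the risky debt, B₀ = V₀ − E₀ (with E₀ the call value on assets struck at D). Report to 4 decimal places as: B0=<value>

B0=26.9522

With assets at 63.1174 and a single debt payment of 53.5878 at 5.0194 years:
d₁ = [ln(V₀/D) + (r + σ²/2)T] / (σ√T)
   = [ln(63.1174/53.5878) + (0.0556 + 0.5·0.5387²)·5.0194] / (0.5387·√5.0194)
   = [0.163675 + 1.007388] / 1.206904 = 0.970303
d₂ = d₁ − σ√T = 0.970303 − 1.206904 = -0.236602
N(d₁) = 0.834052,  N(d₂) = 0.406483,  e^(−rT) = 0.756480
E₀ = V₀·N(d₁) − D·e^(−rT)·N(d₂)
   = 63.1174·0.834052 − 53.5878·0.756480·0.406483 = 36.165153
B₀ = V₀ − E₀ = 63.1174 − 36.165153 = 26.952247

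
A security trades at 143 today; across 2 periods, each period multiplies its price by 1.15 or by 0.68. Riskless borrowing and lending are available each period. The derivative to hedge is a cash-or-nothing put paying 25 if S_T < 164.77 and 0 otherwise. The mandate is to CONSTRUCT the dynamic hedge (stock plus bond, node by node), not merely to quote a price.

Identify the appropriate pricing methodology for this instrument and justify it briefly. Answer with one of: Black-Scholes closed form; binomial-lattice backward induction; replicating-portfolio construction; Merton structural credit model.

framework: replicating-portfolio construction

Key observation: a price alone would not answer the question — the per-node share/bond construction on the spot-143, 1.15/0.68 tree is required, and only the replicating-portfolio method yields it.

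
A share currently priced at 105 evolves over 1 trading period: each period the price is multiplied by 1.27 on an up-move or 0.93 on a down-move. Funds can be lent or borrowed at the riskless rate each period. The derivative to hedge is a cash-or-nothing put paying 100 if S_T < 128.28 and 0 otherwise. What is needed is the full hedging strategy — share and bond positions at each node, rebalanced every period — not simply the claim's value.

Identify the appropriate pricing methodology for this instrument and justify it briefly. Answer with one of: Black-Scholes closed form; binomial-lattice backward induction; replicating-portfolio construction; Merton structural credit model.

Key observation: the mandate to exhibit the hedge at every date and state singles out the replicating-portfolio construction on the 1-period tree with factors 1.27 and 0.93 from 105.

framework: replicating-portfolio construction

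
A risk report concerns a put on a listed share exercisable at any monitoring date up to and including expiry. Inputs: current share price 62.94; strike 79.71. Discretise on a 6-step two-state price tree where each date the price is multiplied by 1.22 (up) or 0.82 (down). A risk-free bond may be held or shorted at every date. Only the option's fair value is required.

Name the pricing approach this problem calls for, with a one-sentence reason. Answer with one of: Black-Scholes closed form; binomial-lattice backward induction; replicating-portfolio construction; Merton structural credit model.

Key observation: the put (strike 79.71 on spot 62.94) is American-style on a 6-step discrete price model, so the early-exercise decision at every node requires stepwise backward valuation — a closed form cannot price the exercise right.

framework: binomial-lattice backward induction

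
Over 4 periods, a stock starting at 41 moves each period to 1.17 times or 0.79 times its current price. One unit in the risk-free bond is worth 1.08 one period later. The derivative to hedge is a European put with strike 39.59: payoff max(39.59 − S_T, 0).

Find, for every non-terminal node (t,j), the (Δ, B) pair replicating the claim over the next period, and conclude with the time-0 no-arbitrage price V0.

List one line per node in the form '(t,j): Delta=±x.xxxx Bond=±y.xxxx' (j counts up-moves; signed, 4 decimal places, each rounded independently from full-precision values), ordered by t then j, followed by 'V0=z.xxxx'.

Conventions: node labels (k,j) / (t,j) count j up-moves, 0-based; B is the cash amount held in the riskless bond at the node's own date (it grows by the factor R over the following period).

(0,0): Delta=-0.1758 Bond=8.3966
(1,0): Delta=-0.5016 Bond=19.6186
(1,1): Delta=-0.1076 Bond=5.7941
(2,0): Delta=-1.0000 Bond=33.9420
(2,1): Delta=-0.3971 Bond=17.2300
(2,2): Delta=-0.0469 Bond=2.8524
(3,0): Delta=-1.0000 Bond=36.6574
(3,1): Delta=-1.0000 Bond=36.6574
(3,2): Delta=-0.2708 Bond=13.0070
(3,3): Delta=0.0000 Bond=0.0000
V0=1.1871

No-arbitrage ⇒ martingale measure with p* = (R−d)/(u−d) = 0.7632.
Terminal payoffs: V(4,0)=23.6205, V(4,1)=15.9389, V(4,2)=4.5624, V(4,3)=0.0000, V(4,4)=0.0000
Node (3,0) S=20.2146: V=(p*·15.9389+(1−p*)·23.6205)/1.08=16.4428; Δ=(15.9389−23.6205)/(23.6511−15.9695)=-1.0000; B=V−Δ·S=36.6574
Node (3,1) S=29.9381: V=(p*·4.5624+(1−p*)·15.9389)/1.08=6.7193; Δ=(4.5624−15.9389)/(35.0276−23.6511)=-1.0000; B=V−Δ·S=36.6574
Node (3,2) S=44.3387: V=(p*·0.0000+(1−p*)·4.5624)/1.08=1.0005; Δ=(0.0000−4.5624)/(51.8762−35.0276)=-0.2708; B=V−Δ·S=13.0070
Node (3,3) S=65.6661: V=(p*·0.0000+(1−p*)·0.0000)/1.08=0.0000; Δ=(0.0000−0.0000)/(76.8294−51.8762)=0.0000; B=V−Δ·S=0.0000
Node (2,0) S=25.5881: V=(p*·6.7193+(1−p*)·16.4428)/1.08=8.3539; Δ=(6.7193−16.4428)/(29.9381−20.2146)=-1.0000; B=V−Δ·S=33.9420
Node (2,1) S=37.8963: V=(p*·1.0005+(1−p*)·6.7193)/1.08=2.1805; Δ=(1.0005−6.7193)/(44.3387−29.9381)=-0.3971; B=V−Δ·S=17.2300
Node (2,2) S=56.1249: V=(p*·0.0000+(1−p*)·1.0005)/1.08=0.2194; Δ=(0.0000−1.0005)/(65.6661−44.3387)=-0.0469; B=V−Δ·S=2.8524
Node (1,0) S=32.3900: V=(p*·2.1805+(1−p*)·8.3539)/1.08=3.3728; Δ=(2.1805−8.3539)/(37.8963−25.5881)=-0.5016; B=V−Δ·S=19.6186
Node (1,1) S=47.9700: V=(p*·0.2194+(1−p*)·2.1805)/1.08=0.6332; Δ=(0.2194−2.1805)/(56.1249−37.8963)=-0.1076; B=V−Δ·S=5.7941
Node (0,0) S=41.0000: V=(p*·0.6332+(1−p*)·3.3728)/1.08=1.1871; Δ=(0.6332−3.3728)/(47.9700−32.3900)=-0.1758; B=V−Δ·S=8.3966
Verification: the root portfolio costs Δ(0,0)·S0 + B(0,0) = 1.1871, matching V0.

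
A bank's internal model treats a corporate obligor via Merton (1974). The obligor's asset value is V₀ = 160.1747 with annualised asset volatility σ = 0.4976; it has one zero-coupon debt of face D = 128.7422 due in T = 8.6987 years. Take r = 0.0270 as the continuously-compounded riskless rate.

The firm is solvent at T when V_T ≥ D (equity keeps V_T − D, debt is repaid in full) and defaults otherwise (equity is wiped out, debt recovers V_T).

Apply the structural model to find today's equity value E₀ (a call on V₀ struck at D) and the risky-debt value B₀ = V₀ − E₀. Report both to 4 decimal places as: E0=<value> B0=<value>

With assets at 160.1747 and a single debt payment of 128.7422 at 8.6987 years:
d₁ = [ln(V₀/D) + (r + σ²/2)T] / (σ√T)
   = [ln(160.1747/128.7422) + (0.0270 + 0.5·0.4976²)·8.6987] / (0.4976·√8.6987)
   = [0.218453 + 1.311789] / 1.467599 = 1.042684
d₂ = d₁ − σ√T = 1.042684 − 1.467599 = -0.424916
N(d₁) = 0.851453,  N(d₂) = 0.335449,  e^(−rT) = 0.790678
E₀ = V₀·N(d₁) − D·e^(−rT)·N(d₂)
   = 160.1747·0.851453 − 128.7422·0.790678·0.335449 = 102.234605
B₀ = V₀ − E₀ = 160.1747 − 102.234605 = 57.940095

E0=102.2346 B0=57.9401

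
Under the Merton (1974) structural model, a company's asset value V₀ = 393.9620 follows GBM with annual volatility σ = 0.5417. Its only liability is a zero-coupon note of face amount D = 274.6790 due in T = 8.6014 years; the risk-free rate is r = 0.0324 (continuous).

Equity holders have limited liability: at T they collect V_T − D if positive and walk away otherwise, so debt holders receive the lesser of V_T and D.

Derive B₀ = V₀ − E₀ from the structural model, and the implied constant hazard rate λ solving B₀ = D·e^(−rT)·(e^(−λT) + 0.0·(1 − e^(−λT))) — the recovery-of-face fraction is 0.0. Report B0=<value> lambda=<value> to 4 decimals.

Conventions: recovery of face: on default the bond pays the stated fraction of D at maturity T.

B0=117.8268 lambda=0.0660

Work the structural quantities from V₀ = 393.9620 against face 274.6790:
d₁ = [ln(V₀/D) + (r + σ²/2)T] / (σ√T)
   = [ln(393.9620/274.6790) + (0.0324 + 0.5·0.5417²)·8.6014] / (0.5417·√8.6014)
   = [0.360651 + 1.540678] / 1.588706 = 1.196779
d₂ = d₁ − σ√T = 1.196779 − 1.588706 = -0.391927
N(d₁) = 0.884304,  N(d₂) = 0.347556,  e^(−rT) = 0.756778
E₀ = V₀·N(d₁) − D·e^(−rT)·N(d₂)
   = 393.9620·0.884304 − 274.6790·0.756778·0.347556 = 276.135162
B₀ = V₀ − E₀ = 393.9620 − 276.135162 = 117.826838
e^(−λT) = (B₀·e^(rT)/D − 0)/(1 − 0) = (117.8268·1.321392/274.6790 − 0)/1 = 0.56682649
λ = −ln(0.56682649)/8.6014 = 0.066001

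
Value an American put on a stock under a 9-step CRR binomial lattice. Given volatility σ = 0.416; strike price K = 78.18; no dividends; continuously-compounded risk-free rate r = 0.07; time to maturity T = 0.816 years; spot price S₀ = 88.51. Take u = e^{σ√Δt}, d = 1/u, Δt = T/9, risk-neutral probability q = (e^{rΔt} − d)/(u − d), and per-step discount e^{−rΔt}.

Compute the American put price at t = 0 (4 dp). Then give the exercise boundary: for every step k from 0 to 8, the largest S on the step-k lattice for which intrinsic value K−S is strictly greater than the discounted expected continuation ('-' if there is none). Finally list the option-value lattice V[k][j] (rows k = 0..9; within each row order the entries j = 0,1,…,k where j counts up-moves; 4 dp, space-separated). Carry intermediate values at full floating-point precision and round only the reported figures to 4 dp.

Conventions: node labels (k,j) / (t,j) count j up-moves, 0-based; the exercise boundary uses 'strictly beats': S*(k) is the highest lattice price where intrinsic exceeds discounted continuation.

Δt=0.09067, u=1.13344, d=0.88227, q=0.49407, disc=e^(-rΔt)=0.99367
k=9 terminal: V=max(K-S,0) → 49.5125 41.3510 30.8659 17.3957 0.0906 0.0000 0.0000 0.0000 0.0000 0.0000
k=8: j=0 S=32.4930 intr=45.6870 cont=45.1924 V=45.6870[EX]; j=1 S=41.7436 intr=36.4364 cont=35.9417 V=36.4364[EX]; j=2 S=53.6279 intr=24.5521 cont=24.0575 V=24.5521[EX]; j=3 S=68.8956 intr=9.2844 cont=8.7898 V=9.2844[EX]; j=4 S=88.5100 intr=0.0000 cont=0.0456 V=0.0456[hold]; j=5 S=113.7085 intr=0.0000 cont=0.0000 V=0.0000[hold]; j=6 S=146.0810 intr=0.0000 cont=0.0000 V=0.0000[hold]; j=7 S=187.6697 intr=0.0000 cont=0.0000 V=0.0000[hold]; j=8 S=241.0987 intr=0.0000 cont=0.0000 V=0.0000[hold]  S*(8)=68.8956
k=7: j=0 S=36.8290 intr=41.3510 cont=40.8564 V=41.3510[EX]; j=1 S=47.3141 intr=30.8659 cont=30.3713 V=30.8659[EX]; j=2 S=60.7843 intr=17.3957 cont=16.9011 V=17.3957[EX]; j=3 S=78.0894 intr=0.0906 cont=4.6899 V=4.6899[hold]; j=4 S=100.3212 intr=0.0000 cont=0.0229 V=0.0229[hold]; j=5 S=128.8823 intr=0.0000 cont=0.0000 V=0.0000[hold]; j=6 S=165.5747 intr=0.0000 cont=0.0000 V=0.0000[hold]; j=7 S=212.7133 intr=0.0000 cont=0.0000 V=0.0000[hold]  S*(7)=60.7843
k=6: j=0 S=41.7436 intr=36.4364 cont=35.9417 V=36.4364[EX]; j=1 S=53.6279 intr=24.5521 cont=24.0575 V=24.5521[EX]; j=2 S=68.8956 intr=9.2844 cont=11.0477 V=11.0477[hold]; j=3 S=88.5100 intr=0.0000 cont=2.3690 V=2.3690[hold]; j=4 S=113.7085 intr=0.0000 cont=0.0115 V=0.0115[hold]; j=5 S=146.0810 intr=0.0000 cont=0.0000 V=0.0000[hold]; j=6 S=187.6697 intr=0.0000 cont=0.0000 V=0.0000[hold]  S*(6)=53.6279
k=5: j=0 S=47.3141 intr=30.8659 cont=30.3713 V=30.8659[EX]; j=1 S=60.7843 intr=17.3957 cont=17.7668 V=17.7668[hold]; j=2 S=78.0894 intr=0.0906 cont=6.7170 V=6.7170[hold]; j=3 S=100.3212 intr=0.0000 cont=1.1966 V=1.1966[hold]; j=4 S=128.8823 intr=0.0000 cont=0.0058 V=0.0058[hold]; j=5 S=165.5747 intr=0.0000 cont=0.0000 V=0.0000[hold]  S*(5)=47.3141
k=4: j=0 S=53.6279 intr=24.5521 cont=24.2397 V=24.5521[EX]; j=1 S=68.8956 intr=9.2844 cont=12.2295 V=12.2295[hold]; j=2 S=88.5100 intr=0.0000 cont=3.9643 V=3.9643[hold]; j=3 S=113.7085 intr=0.0000 cont=0.6044 V=0.6044[hold]; j=4 S=146.0810 intr=0.0000 cont=0.0029 V=0.0029[hold]  S*(4)=53.6279
k=3: j=0 S=60.7843 intr=17.3957 cont=18.3470 V=18.3470[hold]; j=1 S=78.0894 intr=0.0906 cont=8.0944 V=8.0944[hold]; j=2 S=100.3212 intr=0.0000 cont=2.2897 V=2.2897[hold]; j=3 S=128.8823 intr=0.0000 cont=0.3053 V=0.3053[hold]  S*(3)=-
k=2: j=0 S=68.8956 intr=9.2844 cont=13.1974 V=13.1974[hold]; j=1 S=88.5100 intr=0.0000 cont=5.1934 V=5.1934[hold]; j=2 S=113.7085 intr=0.0000 cont=1.3010 V=1.3010[hold]  S*(2)=-
k=1: j=0 S=78.0894 intr=0.0906 cont=9.1844 V=9.1844[hold]; j=1 S=100.3212 intr=0.0000 cont=3.2495 V=3.2495[hold]  S*(1)=-
k=0: j=0 S=88.5100 intr=0.0000 cont=6.2126 V=6.2126[hold]  S*(0)=-

price = 6.2126
boundary = - - - - 53.6279 47.3141 53.6279 60.7843 68.8956
tree:
6.2126
9.1844 3.2495
13.1974 5.1934 1.3010
18.3470 8.0944 2.2897 0.3053
24.5521 12.2295 3.9643 0.6044 0.0029
30.8659 17.7668 6.7170 1.1966 0.0058 0.0000
36.4364 24.5521 11.0477 2.3690 0.0115 0.0000 0.0000
41.3510 30.8659 17.3957 4.6899 0.0229 0.0000 0.0000 0.0000
45.6870 36.4364 24.5521 9.2844 0.0456 0.0000 0.0000 0.0000 0.0000
49.5125 41.3510 30.8659 17.3957 0.0906 0.0000 0.0000 0.0000 0.0000 0.0000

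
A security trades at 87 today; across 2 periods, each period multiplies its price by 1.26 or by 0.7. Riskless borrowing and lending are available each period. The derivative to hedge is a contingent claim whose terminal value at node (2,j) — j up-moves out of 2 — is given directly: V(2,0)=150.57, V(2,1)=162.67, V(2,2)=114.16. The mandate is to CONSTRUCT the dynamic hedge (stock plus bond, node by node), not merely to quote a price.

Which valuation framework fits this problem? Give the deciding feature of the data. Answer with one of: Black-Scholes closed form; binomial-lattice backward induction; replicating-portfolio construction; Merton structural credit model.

framework: replicating-portfolio construction

Key observation: what is demanded is not a single number but the (Δ, B) position at each node of the 1.26/0.7 tree starting at 87; constructing those positions is the replicating-portfolio method.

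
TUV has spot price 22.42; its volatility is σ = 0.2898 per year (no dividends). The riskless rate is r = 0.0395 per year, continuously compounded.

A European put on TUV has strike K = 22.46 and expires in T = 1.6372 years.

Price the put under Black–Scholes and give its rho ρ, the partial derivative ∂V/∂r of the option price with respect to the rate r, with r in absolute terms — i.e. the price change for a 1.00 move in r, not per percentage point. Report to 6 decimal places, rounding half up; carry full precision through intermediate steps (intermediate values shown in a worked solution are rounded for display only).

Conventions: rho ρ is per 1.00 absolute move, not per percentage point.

σ√T = 0.2898·√1.6372 = 0.370808
d₁ = (ln(S/K) + (r+σ²/2)T) / (σ√T) = (ln(22.42/22.46) + (0.0395+0.2898²/2)·1.6372) / 0.370808 = (-0.001783 + 0.133419) / 0.370808 = 0.354998
d₂ = d₁ − σ√T = 0.354998 − 0.370808 = -0.015810
e^{−rT} = 0.937377
N(−d₁) = 0.361295,  N(−d₂) = 0.506307
Put price V = K·e^{−rT}·N(−d₂) − S·N(−d₁) = 10.659532 − 8.100245 = 2.559287
ρ = −K·T·e^{−rT}·N(−d₂) = -17.451785

price = 2.559287
ρ = -17.451785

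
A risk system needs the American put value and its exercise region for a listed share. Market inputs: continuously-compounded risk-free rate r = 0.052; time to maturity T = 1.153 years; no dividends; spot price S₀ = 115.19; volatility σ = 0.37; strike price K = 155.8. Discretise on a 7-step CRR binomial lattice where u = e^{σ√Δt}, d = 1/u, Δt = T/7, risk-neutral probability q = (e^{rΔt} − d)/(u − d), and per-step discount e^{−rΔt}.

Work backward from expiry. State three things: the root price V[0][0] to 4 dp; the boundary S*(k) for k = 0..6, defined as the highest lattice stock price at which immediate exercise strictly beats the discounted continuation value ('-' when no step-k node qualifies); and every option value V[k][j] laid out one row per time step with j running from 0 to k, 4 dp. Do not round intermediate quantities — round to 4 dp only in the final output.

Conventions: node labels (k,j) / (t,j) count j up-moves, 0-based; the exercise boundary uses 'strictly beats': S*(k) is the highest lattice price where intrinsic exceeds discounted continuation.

price = 43.5102
boundary = - 99.1286 85.3068 99.1286 85.3068 99.1286 115.1900
tree:
43.5102
56.6714 30.6322
70.4932 42.4584 18.9122
82.3879 56.6714 28.4719 9.3360
92.6240 70.4932 41.1981 15.7812 2.8196
101.4328 82.3879 56.6714 25.8833 5.5879 0.0000
109.0135 92.6240 70.4932 40.6100 11.0740 0.0000 0.0000
115.5371 101.4328 82.3879 56.6714 21.9463 0.0000 0.0000 0.0000

params: Δt=0.16471 u=1.16203 d=0.86057 q=0.49106 e^(-rΔt)=0.99147
t_7 payoffs: 115.5371 101.4328 82.3879 56.6714 21.9463 0.0000 0.0000 0.0000
t_6: node(6,0) S=46.7865 payoff=109.0135 vs cont=107.6847 → 109.0135 [stop]  node(6,1) S=63.1760 payoff=92.6240 vs cont=91.2952 → 92.6240 [stop]  node(6,2) S=85.3068 payoff=70.4932 vs cont=69.1645 → 70.4932 [stop]  node(6,3) S=115.1900 payoff=40.6100 vs cont=39.2812 → 40.6100 [stop]  node(6,4) S=155.5414 payoff=0.2586 vs cont=11.0740 → 11.0740 [wait]  node(6,5) S=210.0280 payoff=0.0000 vs cont=0.0000 → 0.0000 [wait]  node(6,6) S=283.6015 payoff=0.0000 vs cont=0.0000 → 0.0000 [wait]  ⇒ S*(6)=115.1900
t_5: node(5,0) S=54.3672 payoff=101.4328 vs cont=100.1041 → 101.4328 [stop]  node(5,1) S=73.4121 payoff=82.3879 vs cont=81.0591 → 82.3879 [stop]  node(5,2) S=99.1286 payoff=56.6714 vs cont=55.3426 → 56.6714 [stop]  node(5,3) S=133.8537 payoff=21.9463 vs cont=25.8833 → 25.8833 [wait]  node(5,4) S=180.7431 payoff=0.0000 vs cont=5.5879 → 5.5879 [wait]  node(5,5) S=244.0579 payoff=0.0000 vs cont=0.0000 → 0.0000 [wait]  ⇒ S*(5)=99.1286
t_4: node(4,0) S=63.1760 payoff=92.6240 vs cont=91.2952 → 92.6240 [stop]  node(4,1) S=85.3068 payoff=70.4932 vs cont=69.1645 → 70.4932 [stop]  node(4,2) S=115.1900 payoff=40.6100 vs cont=41.1981 → 41.1981 [wait]  node(4,3) S=155.5414 payoff=0.2586 vs cont=15.7812 → 15.7812 [wait]  node(4,4) S=210.0280 payoff=0.0000 vs cont=2.8196 → 2.8196 [wait]  ⇒ S*(4)=85.3068
t_3: node(3,0) S=73.4121 payoff=82.3879 vs cont=81.0591 → 82.3879 [stop]  node(3,1) S=99.1286 payoff=56.6714 vs cont=55.6289 → 56.6714 [stop]  node(3,2) S=133.8537 payoff=21.9463 vs cont=28.4719 → 28.4719 [wait]  node(3,3) S=180.7431 payoff=0.0000 vs cont=9.3360 → 9.3360 [wait]  ⇒ S*(3)=99.1286
t_2: node(2,0) S=85.3068 payoff=70.4932 vs cont=69.1645 → 70.4932 [stop]  node(2,1) S=115.1900 payoff=40.6100 vs cont=42.4584 → 42.4584 [wait]  node(2,2) S=155.5414 payoff=0.2586 vs cont=18.9122 → 18.9122 [wait]  ⇒ S*(2)=85.3068
t_1: node(1,0) S=99.1286 payoff=56.6714 vs cont=56.2425 → 56.6714 [stop]  node(1,1) S=133.8537 payoff=21.9463 vs cont=30.6322 → 30.6322 [wait]  ⇒ S*(1)=99.1286
t_0: node(0,0) S=115.1900 payoff=40.6100 vs cont=43.5102 → 43.5102 [wait]  ⇒ S*(0)=-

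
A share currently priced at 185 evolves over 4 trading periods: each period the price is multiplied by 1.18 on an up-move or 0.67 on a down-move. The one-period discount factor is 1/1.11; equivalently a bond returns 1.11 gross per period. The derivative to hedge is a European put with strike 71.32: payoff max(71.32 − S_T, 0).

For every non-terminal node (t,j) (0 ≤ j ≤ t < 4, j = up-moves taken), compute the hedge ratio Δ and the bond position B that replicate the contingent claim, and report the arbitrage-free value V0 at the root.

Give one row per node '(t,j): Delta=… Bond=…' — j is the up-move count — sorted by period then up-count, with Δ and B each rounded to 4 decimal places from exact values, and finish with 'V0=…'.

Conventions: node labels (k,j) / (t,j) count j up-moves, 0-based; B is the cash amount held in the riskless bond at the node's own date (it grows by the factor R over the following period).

(0,0): Delta=-0.0027 Bond=0.5424
(1,0): Delta=-0.0241 Bond=3.2516
(1,1): Delta=-0.0008 Bond=0.1805
(2,0): Delta=-0.1868 Bond=17.1205
(2,1): Delta=-0.0094 Bond=1.4597
(2,2): Delta=0.0000 Bond=0.0000
(3,0): Delta=-1.0000 Bond=64.2523
(3,1): Delta=-0.1133 Bond=11.8051
(3,2): Delta=0.0000 Bond=0.0000
(3,3): Delta=0.0000 Bond=0.0000
V0=0.0412

No-arbitrage ⇒ martingale measure with p* = (R−d)/(u−d) = 0.8627.
Expiry values: V(4,0)=34.0404, V(4,1)=5.6634, V(4,2)=0.0000, V(4,3)=0.0000, V(4,4)=0.0000
Node (3,0) S=55.6412: V=(p*·5.6634+(1−p*)·34.0404)/1.11=8.6111; Δ=(5.6634−34.0404)/(65.6566−37.2796)=-1.0000; B=V−Δ·S=64.2523
Node (3,1) S=97.9949: V=(p*·0.0000+(1−p*)·5.6634)/1.11=0.7003; Δ=(0.0000−5.6634)/(115.6339−65.6566)=-0.1133; B=V−Δ·S=11.8051
Node (3,2) S=172.5880: V=(p*·0.0000+(1−p*)·0.0000)/1.11=0.0000; Δ=(0.0000−0.0000)/(203.6538−115.6339)=0.0000; B=V−Δ·S=0.0000
Node (3,3) S=303.9609: V=(p*·0.0000+(1−p*)·0.0000)/1.11=0.0000; Δ=(0.0000−0.0000)/(358.6739−203.6538)=0.0000; B=V−Δ·S=0.0000
Node (2,0) S=83.0465: V=(p*·0.7003+(1−p*)·8.6111)/1.11=1.6091; Δ=(0.7003−8.6111)/(97.9949−55.6412)=-0.1868; B=V−Δ·S=17.1205
Node (2,1) S=146.2610: V=(p*·0.0000+(1−p*)·0.7003)/1.11=0.0866; Δ=(0.0000−0.7003)/(172.5880−97.9949)=-0.0094; B=V−Δ·S=1.4597
Node (2,2) S=257.5940: V=(p*·0.0000+(1−p*)·0.0000)/1.11=0.0000; Δ=(0.0000−0.0000)/(303.9609−172.5880)=0.0000; B=V−Δ·S=0.0000
Node (1,0) S=123.9500: V=(p*·0.0866+(1−p*)·1.6091)/1.11=0.2663; Δ=(0.0866−1.6091)/(146.2610−83.0465)=-0.0241; B=V−Δ·S=3.2516
Node (1,1) S=218.3000: V=(p*·0.0000+(1−p*)·0.0866)/1.11=0.0107; Δ=(0.0000−0.0866)/(257.5940−146.2610)=-0.0008; B=V−Δ·S=0.1805
Node (0,0) S=185.0000: V=(p*·0.0107+(1−p*)·0.2663)/1.11=0.0412; Δ=(0.0107−0.2663)/(218.3000−123.9500)=-0.0027; B=V−Δ·S=0.5424
Verification: the root portfolio costs Δ(0,0)·S0 + B(0,0) = 0.0412, matching V0.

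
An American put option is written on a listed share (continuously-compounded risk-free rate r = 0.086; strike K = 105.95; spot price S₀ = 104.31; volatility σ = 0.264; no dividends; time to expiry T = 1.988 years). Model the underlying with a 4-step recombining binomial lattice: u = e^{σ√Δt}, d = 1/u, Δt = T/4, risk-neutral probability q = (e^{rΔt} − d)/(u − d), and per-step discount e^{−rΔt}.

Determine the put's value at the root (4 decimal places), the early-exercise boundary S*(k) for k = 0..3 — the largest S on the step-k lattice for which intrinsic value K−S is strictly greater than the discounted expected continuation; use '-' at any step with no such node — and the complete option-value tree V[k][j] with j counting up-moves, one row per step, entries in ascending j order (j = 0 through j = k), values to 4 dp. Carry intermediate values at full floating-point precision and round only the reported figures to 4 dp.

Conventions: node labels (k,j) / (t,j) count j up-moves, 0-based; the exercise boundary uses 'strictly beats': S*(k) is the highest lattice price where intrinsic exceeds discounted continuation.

params: Δt=0.49700 u=1.20456 d=0.83018 q=0.57025 e^(-rΔt)=0.95816
t_4 payoffs: 56.4038 34.0600 1.6400 0.0000 0.0000
t_3: node(3,0) S=59.6815 payoff=46.2685 vs cont=41.8354 → 46.2685 [stop]  node(3,1) S=86.5959 payoff=19.3541 vs cont=14.9210 → 19.3541 [stop]  node(3,2) S=125.6478 payoff=0.0000 vs cont=0.6753 → 0.6753 [wait]  node(3,3) S=182.3108 payoff=0.0000 vs cont=0.0000 → 0.0000 [wait]  ⇒ S*(3)=86.5959
t_2: node(2,0) S=71.8900 payoff=34.0600 vs cont=29.6269 → 34.0600 [stop]  node(2,1) S=104.3100 payoff=1.6400 vs cont=8.3385 → 8.3385 [wait]  node(2,2) S=151.3504 payoff=0.0000 vs cont=0.2781 → 0.2781 [wait]  ⇒ S*(2)=71.8900
t_1: node(1,0) S=86.5959 payoff=19.3541 vs cont=18.5810 → 19.3541 [stop]  node(1,1) S=125.6478 payoff=0.0000 vs cont=3.5855 → 3.5855 [wait]  ⇒ S*(1)=86.5959
t_0: node(0,0) S=104.3100 payoff=1.6400 vs cont=9.9286 → 9.9286 [wait]  ⇒ S*(0)=-

price = 9.9286
boundary = - 86.5959 71.8900 86.5959
tree:
9.9286
19.3541 3.5855
34.0600 8.3385 0.2781
46.2685 19.3541 0.6753 0.0000
56.4038 34.0600 1.6400 0.0000 0.0000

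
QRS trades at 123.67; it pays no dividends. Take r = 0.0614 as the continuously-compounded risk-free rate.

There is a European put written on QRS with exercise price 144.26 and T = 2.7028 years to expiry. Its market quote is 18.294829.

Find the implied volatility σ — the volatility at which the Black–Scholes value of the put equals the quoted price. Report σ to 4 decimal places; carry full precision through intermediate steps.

sigma = 0.2374

At σ = 0.2374 the Black–Scholes value reproduces the quote:
σ√T = 0.2374·√2.7028 = 0.390290
d₁ = (ln(S/K) + (r+σ²/2)T) / (σ√T) = (ln(123.67/144.26) + (0.0614+0.2374²/2)·2.7028) / 0.390290 = (-0.154000 + 0.242115) / 0.390290 = 0.225767
d₂ = d₁ − σ√T = 0.225767 − 0.390290 = -0.164523
e^{−rT} = 0.847087
N(−d₁) = 0.410691,  N(−d₂) = 0.565340
V = K·e^{−rT}·N(−d₂) − S·N(−d₁) = 69.085026 − 50.790196 = 18.294829 (equal to the quote); since ∂V/∂σ > 0 for all σ, the implied volatility is unique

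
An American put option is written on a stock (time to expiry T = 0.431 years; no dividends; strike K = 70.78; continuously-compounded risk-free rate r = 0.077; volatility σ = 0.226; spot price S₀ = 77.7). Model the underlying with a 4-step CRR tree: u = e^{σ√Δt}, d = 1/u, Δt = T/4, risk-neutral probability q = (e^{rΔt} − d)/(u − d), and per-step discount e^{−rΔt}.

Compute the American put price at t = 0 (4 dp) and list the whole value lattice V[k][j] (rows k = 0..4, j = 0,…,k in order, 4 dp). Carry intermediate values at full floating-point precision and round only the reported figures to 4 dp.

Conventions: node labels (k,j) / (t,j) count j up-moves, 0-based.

price = 1.4133
tree:
1.4133
2.6562 0.3660
4.8641 0.7980 0.0000
8.5834 1.7400 0.0000 0.0000
13.0305 3.7939 0.0000 0.0000 0.0000

Δt=0.10775  u=1.07701  d=0.92850  q=0.53756  discount=0.99174
step 4 (expiry): payoffs max(K−S,0) = 13.0305 3.7939 0.0000 0.0000 0.0000
k=3: (k=3,j=0): S=62.1966, K−S=8.5834, hold=7.9986 ⇒ V=8.5834 exercise | (k=3,j=1): S=72.1444, K−S=0.0000, hold=1.7400 ⇒ V=1.7400 continue | (k=3,j=2): S=83.6834, K−S=0.0000, hold=0.0000 ⇒ V=0.0000 continue | (k=3,j=3): S=97.0679, K−S=0.0000, hold=0.0000 ⇒ V=0.0000 continue
k=2: (k=2,j=0): S=66.9861, K−S=3.7939, hold=4.8641 ⇒ V=4.8641 continue | (k=2,j=1): S=77.7000, K−S=0.0000, hold=0.7980 ⇒ V=0.7980 continue | (k=2,j=2): S=90.1275, K−S=0.0000, hold=0.0000 ⇒ V=0.0000 continue
k=1: (k=1,j=0): S=72.1444, K−S=0.0000, hold=2.6562 ⇒ V=2.6562 continue | (k=1,j=1): S=83.6834, K−S=0.0000, hold=0.3660 ⇒ V=0.3660 continue
k=0: (k=0,j=0): S=77.7000, K−S=0.0000, hold=1.4133 ⇒ V=1.4133 continue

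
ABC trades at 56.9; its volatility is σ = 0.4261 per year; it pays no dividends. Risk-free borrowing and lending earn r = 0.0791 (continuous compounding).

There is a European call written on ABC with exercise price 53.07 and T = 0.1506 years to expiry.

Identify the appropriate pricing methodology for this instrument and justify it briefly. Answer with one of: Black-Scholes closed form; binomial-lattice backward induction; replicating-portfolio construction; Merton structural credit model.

Key observation: a European-exercise option on ABC struck at 53.07 — a GBM underlying with constant parameters — admits an analytic price: the data contain no early exercise, no discrete tree, no debt structure.

framework: Black-Scholes closed form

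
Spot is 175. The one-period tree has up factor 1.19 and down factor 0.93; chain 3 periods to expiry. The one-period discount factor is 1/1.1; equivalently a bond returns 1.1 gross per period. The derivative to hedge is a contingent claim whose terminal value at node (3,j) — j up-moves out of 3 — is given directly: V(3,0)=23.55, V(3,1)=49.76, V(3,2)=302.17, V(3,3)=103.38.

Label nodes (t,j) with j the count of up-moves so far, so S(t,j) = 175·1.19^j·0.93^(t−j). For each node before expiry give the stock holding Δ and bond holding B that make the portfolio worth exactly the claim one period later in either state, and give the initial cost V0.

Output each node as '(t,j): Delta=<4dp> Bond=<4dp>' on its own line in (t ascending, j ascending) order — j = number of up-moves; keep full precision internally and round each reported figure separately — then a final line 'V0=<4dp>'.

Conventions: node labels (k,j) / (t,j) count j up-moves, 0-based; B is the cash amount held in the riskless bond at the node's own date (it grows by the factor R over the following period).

No-arbitrage ⇒ martingale measure with p* = (R−d)/(u−d) = 0.6538.
Terminal payoffs: V(3,0)=23.5500, V(3,1)=49.7600, V(3,2)=302.1700, V(3,3)=103.3800
Node (2,0) S=151.3575: V=(p*·49.7600+(1−p*)·23.5500)/1.1=36.9885; Δ=(49.7600−23.5500)/(180.1154−140.7625)=0.6660; B=V−Δ·S=-63.8192
Node (2,1) S=193.6725: V=(p*·302.1700+(1−p*)·49.7600)/1.1=195.2703; Δ=(302.1700−49.7600)/(230.4703−180.1154)=5.0126; B=V−Δ·S=-775.5374
Node (2,2) S=247.8175: V=(p*·103.3800+(1−p*)·302.1700)/1.1=156.5381; Δ=(103.3800−302.1700)/(294.9028−230.4703)=-3.0852; B=V−Δ·S=921.1150
Node (1,0) S=162.7500: V=(p*·195.2703+(1−p*)·36.9885)/1.1=127.7095; Δ=(195.2703−36.9885)/(193.6725−151.3575)=3.7406; B=V−Δ·S=-481.0668
Node (1,1) S=208.2500: V=(p*·156.5381+(1−p*)·195.2703)/1.1=154.4958; Δ=(156.5381−195.2703)/(247.8175−193.6725)=-0.7153; B=V−Δ·S=303.4657
Node (0,0) S=175.0000: V=(p*·154.4958+(1−p*)·127.7095)/1.1=132.0215; Δ=(154.4958−127.7095)/(208.2500−162.7500)=0.5887; B=V−Δ·S=28.9971
Verification: the root portfolio costs Δ(0,0)·S0 + B(0,0) = 132.0215, matching V0.

(0,0): Delta=0.5887 Bond=28.9971
(1,0): Delta=3.7406 Bond=-481.0668
(1,1): Delta=-0.7153 Bond=303.4657
(2,0): Delta=0.6660 Bond=-63.8192
(2,1): Delta=5.0126 Bond=-775.5374
(2,2): Delta=-3.0852 Bond=921.1150
V0=132.0215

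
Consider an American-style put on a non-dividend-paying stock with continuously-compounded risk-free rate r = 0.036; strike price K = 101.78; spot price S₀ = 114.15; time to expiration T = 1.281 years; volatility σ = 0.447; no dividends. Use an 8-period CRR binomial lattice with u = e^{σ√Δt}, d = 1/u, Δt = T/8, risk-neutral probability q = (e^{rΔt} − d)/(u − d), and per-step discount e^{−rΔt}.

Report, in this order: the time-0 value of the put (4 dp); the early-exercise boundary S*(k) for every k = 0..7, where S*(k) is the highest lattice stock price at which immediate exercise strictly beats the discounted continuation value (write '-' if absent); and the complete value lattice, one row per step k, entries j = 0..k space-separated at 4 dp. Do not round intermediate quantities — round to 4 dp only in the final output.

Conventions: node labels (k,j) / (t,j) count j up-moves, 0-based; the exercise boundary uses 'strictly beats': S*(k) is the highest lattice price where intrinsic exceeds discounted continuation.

price = 14.3585
boundary = - - - - 55.8145 46.6729 55.8145 66.7466
tree:
14.3585
20.1590 8.0322
27.4853 12.1933 3.4661
36.2296 18.0201 5.8111 0.8799
45.9655 25.7599 9.5647 1.6745 0.0000
55.1071 35.3197 15.3591 3.1865 0.0000 0.0000
62.7514 45.9655 23.8190 6.0640 0.0000 0.0000 0.0000
69.1437 55.1071 35.0334 11.5397 0.0000 0.0000 0.0000 0.0000
74.4891 62.7514 45.9655 21.9600 0.0000 0.0000 0.0000 0.0000 0.0000

params: Δt=0.16012 u=1.19587 d=0.83621 q=0.47148 e^(-rΔt)=0.99425
t_8 payoffs: 74.4891 62.7514 45.9655 21.9600 0.0000 0.0000 0.0000 0.0000 0.0000
t_7: node(7,0) S=32.6363 payoff=69.1437 vs cont=68.5587 → 69.1437 [stop]  node(7,1) S=46.6729 payoff=55.1071 vs cont=54.5221 → 55.1071 [stop]  node(7,2) S=66.7466 payoff=35.0334 vs cont=34.4483 → 35.0334 [stop]  node(7,3) S=95.4539 payoff=6.3261 vs cont=11.5397 → 11.5397 [wait]  node(7,4) S=136.5080 payoff=0.0000 vs cont=0.0000 → 0.0000 [wait]  node(7,5) S=195.2192 payoff=0.0000 vs cont=0.0000 → 0.0000 [wait]  node(7,6) S=279.1816 payoff=0.0000 vs cont=0.0000 → 0.0000 [wait]  node(7,7) S=399.2557 payoff=0.0000 vs cont=0.0000 → 0.0000 [wait]  ⇒ S*(7)=66.7466
t_6: node(6,0) S=39.0286 payoff=62.7514 vs cont=62.1664 → 62.7514 [stop]  node(6,1) S=55.8145 payoff=45.9655 vs cont=45.3805 → 45.9655 [stop]  node(6,2) S=79.8200 payoff=21.9600 vs cont=23.8190 → 23.8190 [wait]  node(6,3) S=114.1500 payoff=0.0000 vs cont=6.0640 → 6.0640 [wait]  node(6,4) S=163.2451 payoff=0.0000 vs cont=0.0000 → 0.0000 [wait]  node(6,5) S=233.4558 payoff=0.0000 vs cont=0.0000 → 0.0000 [wait]  node(6,6) S=333.8635 payoff=0.0000 vs cont=0.0000 → 0.0000 [wait]  ⇒ S*(6)=55.8145
t_5: node(5,0) S=46.6729 payoff=55.1071 vs cont=54.5221 → 55.1071 [stop]  node(5,1) S=66.7466 payoff=35.0334 vs cont=35.3197 → 35.3197 [wait]  node(5,2) S=95.4539 payoff=6.3261 vs cont=15.3591 → 15.3591 [wait]  node(5,3) S=136.5080 payoff=0.0000 vs cont=3.1865 → 3.1865 [wait]  node(5,4) S=195.2192 payoff=0.0000 vs cont=0.0000 → 0.0000 [wait]  node(5,5) S=279.1816 payoff=0.0000 vs cont=0.0000 → 0.0000 [wait]  ⇒ S*(5)=46.6729
t_4: node(4,0) S=55.8145 payoff=45.9655 vs cont=45.5147 → 45.9655 [stop]  node(4,1) S=79.8200 payoff=21.9600 vs cont=25.7599 → 25.7599 [wait]  node(4,2) S=114.1500 payoff=0.0000 vs cont=9.5647 → 9.5647 [wait]  node(4,3) S=163.2451 payoff=0.0000 vs cont=1.6745 → 1.6745 [wait]  node(4,4) S=233.4558 payoff=0.0000 vs cont=0.0000 → 0.0000 [wait]  ⇒ S*(4)=55.8145
t_3: node(3,0) S=66.7466 payoff=35.0334 vs cont=36.2296 → 36.2296 [wait]  node(3,1) S=95.4539 payoff=6.3261 vs cont=18.0201 → 18.0201 [wait]  node(3,2) S=136.5080 payoff=0.0000 vs cont=5.8111 → 5.8111 [wait]  node(3,3) S=195.2192 payoff=0.0000 vs cont=0.8799 → 0.8799 [wait]  ⇒ S*(3)=-
t_2: node(2,0) S=79.8200 payoff=21.9600 vs cont=27.4853 → 27.4853 [wait]  node(2,1) S=114.1500 payoff=0.0000 vs cont=12.1933 → 12.1933 [wait]  node(2,2) S=163.2451 payoff=0.0000 vs cont=3.4661 → 3.4661 [wait]  ⇒ S*(2)=-
t_1: node(1,0) S=95.4539 payoff=6.3261 vs cont=20.1590 → 20.1590 [wait]  node(1,1) S=136.5080 payoff=0.0000 vs cont=8.0322 → 8.0322 [wait]  ⇒ S*(1)=-
t_0: node(0,0) S=114.1500 payoff=0.0000 vs cont=14.3585 → 14.3585 [wait]  ⇒ S*(0)=-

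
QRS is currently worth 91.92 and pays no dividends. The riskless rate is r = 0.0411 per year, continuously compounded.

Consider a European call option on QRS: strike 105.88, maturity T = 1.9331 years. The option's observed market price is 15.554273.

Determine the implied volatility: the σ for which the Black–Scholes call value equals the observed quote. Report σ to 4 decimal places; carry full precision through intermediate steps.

sigma = 0.3522

At σ = 0.3522 the Black–Scholes value reproduces the quote:
σ√T = 0.3522·√1.9331 = 0.489685
d₁ = (ln(S/K) + (r+σ²/2)T) / (σ√T) = (ln(91.92/105.88) + (0.0411+0.3522²/2)·1.9331) / 0.489685 = (-0.141388 + 0.199346) / 0.489685 = 0.118358
d₂ = d₁ − σ√T = 0.118358 − 0.489685 = -0.371326
e^{−rT} = 0.923624
N(d₁) = 0.547108,  N(d₂) = 0.355197
V = S·N(d₁) − K·e^{−rT}·N(d₂) = 50.290175 − 34.735903 = 15.554273 (equal to the quote); since ∂V/∂σ > 0 for all σ, the implied volatility is unique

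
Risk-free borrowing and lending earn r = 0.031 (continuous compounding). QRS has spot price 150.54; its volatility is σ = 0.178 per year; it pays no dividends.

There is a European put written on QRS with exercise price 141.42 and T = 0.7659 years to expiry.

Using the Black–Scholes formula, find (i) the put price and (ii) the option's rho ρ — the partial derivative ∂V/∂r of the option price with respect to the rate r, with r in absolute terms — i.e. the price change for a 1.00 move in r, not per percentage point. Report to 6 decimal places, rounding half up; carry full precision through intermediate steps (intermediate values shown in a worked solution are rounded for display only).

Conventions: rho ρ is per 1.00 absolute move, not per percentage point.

price = 4.076084
ρ = -33.544882

σ√T = 0.178·√0.7659 = 0.155778
d₁ = (ln(S/K) + (r+σ²/2)T) / (σ√T) = (ln(150.54/141.42) + (0.031+0.178²/2)·0.7659) / 0.155778 = (0.062495 + 0.035876) / 0.155778 = 0.631482
d₂ = d₁ − σ√T = 0.631482 − 0.155778 = 0.475704
e^{−rT} = 0.976537
N(−d₁) = 0.263863,  N(−d₂) = 0.317143
Put price V = K·e^{−rT}·N(−d₂) − S·N(−d₁) = 43.797992 − 39.721908 = 4.076084
ρ = −K·T·e^{−rT}·N(−d₂) = -33.544882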